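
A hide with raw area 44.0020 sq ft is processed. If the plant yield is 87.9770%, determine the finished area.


Formula: finished = raw * yield / 100
Substituting: finished = 44.0020 * 87.9770 / 100
Result: 38.7116 sq ft


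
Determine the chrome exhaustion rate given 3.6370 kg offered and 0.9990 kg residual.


Formula: Uptake = (offered - residual) / offered * 100
Substituting: Uptake = (3.6370 - 0.9990) / 3.6370 * 100
Result: 72.5323 %


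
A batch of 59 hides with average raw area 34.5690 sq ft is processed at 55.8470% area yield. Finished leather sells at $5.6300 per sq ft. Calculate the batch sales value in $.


Raw_total = N * avg_area = 59 * 34.5690 = 2039.5710 sq ft
Finished = Raw_total * yield / 100 = 2039.5710 * 55.8470 / 100 = 1139.0392 sq ft
Value = Finished * price = 1139.0392 * 5.6300 = 6412.7908 $


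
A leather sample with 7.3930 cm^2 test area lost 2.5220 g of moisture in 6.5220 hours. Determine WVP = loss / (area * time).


Formula: WVP = loss / (area * time)
Substituting: WVP = 2.5220 / (7.3930 * 6.5220)
Result: 0.052305 g/(cm^2*hr)


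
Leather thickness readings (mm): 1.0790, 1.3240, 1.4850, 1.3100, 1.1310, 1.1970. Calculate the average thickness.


Formula: Average = sum / n
Substituting: Average = 7.5260 / 6
Result: 1.2543 mm


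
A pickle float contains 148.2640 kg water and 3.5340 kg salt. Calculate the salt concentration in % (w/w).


Formula: Conc = salt / (water + salt) * 100
Substituting: Conc = 3.5340 / (148.2640 + 3.5340) * 100
Result: 2.3281 %


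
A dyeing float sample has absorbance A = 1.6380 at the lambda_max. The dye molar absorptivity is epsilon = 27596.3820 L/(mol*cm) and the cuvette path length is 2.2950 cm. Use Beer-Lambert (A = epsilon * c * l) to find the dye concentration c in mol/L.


Formula: c = A / (epsilon * l)
Substituting: c = 1.6380 / (27596.3820 * 2.2950)
Result: 2.5863e-05 mol/L


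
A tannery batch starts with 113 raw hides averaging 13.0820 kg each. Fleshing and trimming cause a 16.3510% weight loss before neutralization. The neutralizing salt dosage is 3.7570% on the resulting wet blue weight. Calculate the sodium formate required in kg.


Total_raw = N * avg_wt = 113 * 13.0820 = 1478.2660 kg
Substrate = Total_raw * (1 - loss/100) = 1478.2660 * (1 - 16.3510/100) = 1236.5547 kg
Neutralizer = Substrate * pct / 100 = 1236.5547 * 3.7570 / 100 = 46.4574 kg


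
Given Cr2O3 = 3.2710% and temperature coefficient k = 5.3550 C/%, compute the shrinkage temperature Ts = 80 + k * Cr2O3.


Formula: Ts = 80 + k * Cr2O3
Substituting: Ts = 80 + 5.3550 * 3.2710
Result: 97.5162 C


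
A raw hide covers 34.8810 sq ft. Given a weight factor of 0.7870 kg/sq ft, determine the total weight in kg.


Formula: Weight = area * weight_per_sqft
Substituting: Weight = 34.8810 * 0.7870
Result: 27.4513 kg


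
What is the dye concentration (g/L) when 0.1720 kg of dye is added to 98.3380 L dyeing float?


Formula: Conc = dye_mass(kg) / volume(L) * 1000
Substituting: Conc = 0.1720 / 98.3380 * 1000
Result: 1.7491 g/L


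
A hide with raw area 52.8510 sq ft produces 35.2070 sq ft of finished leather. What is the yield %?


Formula: Yield = finished / raw * 100
Substituting: Yield = 35.2070 / 52.8510 * 100
Result: 66.6156 %


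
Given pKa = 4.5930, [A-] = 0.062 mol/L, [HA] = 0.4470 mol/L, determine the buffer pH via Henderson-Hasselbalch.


ratio = [A-] / [HA] = 0.062 / 0.4470 = 0.1387
log10(ratio) = -0.8579
pH = pKa + log10(ratio) = 4.5930 - 0.8579 = 3.7351


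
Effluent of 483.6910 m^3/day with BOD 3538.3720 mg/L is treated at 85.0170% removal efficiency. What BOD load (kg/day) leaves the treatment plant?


Load_in = volume * conc / 1000 = 483.6910 * 3538.3720 / 1000 = 1711.4787 kg/day
Removed = Load_in * eff / 100 = 1711.4787 * 85.0170 / 100 = 1455.0478 kg/day
Load_out = Load_in - Removed = 1711.4787 - 1455.0478 = 256.4309 kg/day


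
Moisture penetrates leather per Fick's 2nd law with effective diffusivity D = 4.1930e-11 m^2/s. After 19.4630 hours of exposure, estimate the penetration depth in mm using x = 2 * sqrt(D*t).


t = 19.4630 hr * 3600 = 70066.8000 s
D * t = 4.1930e-11 * 70066.8000 = 2.9379e-06
x = 2 * sqrt(D*t) = 2 * sqrt(2.9379e-06) = 0.00342806 m = 3.4281 mm


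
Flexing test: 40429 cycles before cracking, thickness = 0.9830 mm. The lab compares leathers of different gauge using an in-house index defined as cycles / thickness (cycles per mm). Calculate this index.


Formula: Index = cycles / thickness
Substituting: Index = 40429 / 0.9830
Result: 41128.1790 cycles/mm


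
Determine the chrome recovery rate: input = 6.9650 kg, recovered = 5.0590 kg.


Formula: Recovery = recovered / input * 100
Substituting: Recovery = 5.0590 / 6.9650 * 100
Result: 72.6346 %


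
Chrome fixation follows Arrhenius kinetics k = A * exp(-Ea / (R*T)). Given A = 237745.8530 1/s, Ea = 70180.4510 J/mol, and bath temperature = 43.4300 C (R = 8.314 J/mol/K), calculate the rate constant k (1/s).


T_K = T_C + 273.15 = 43.4300 + 273.15 = 316.5800 K
exponent = -Ea / (R * T_K) = -70180.4510 / (8.314 * 316.5800) = -26.6638
k = A * exp(exponent) = 237745.8530 * exp(-26.6638) = 6.2540e-07 1/s


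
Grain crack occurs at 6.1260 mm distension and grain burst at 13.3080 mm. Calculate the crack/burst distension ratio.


Formula: Ratio = crack / burst
Substituting: Ratio = 6.1260 / 13.3080
Result: 0.4603


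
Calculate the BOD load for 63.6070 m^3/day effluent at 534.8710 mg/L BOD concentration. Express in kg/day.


Formula: BOD_load = volume * conc / 1000
Substituting: BOD_load = 63.6070 * 534.8710 / 1000
Result: 34.0215 kg/day


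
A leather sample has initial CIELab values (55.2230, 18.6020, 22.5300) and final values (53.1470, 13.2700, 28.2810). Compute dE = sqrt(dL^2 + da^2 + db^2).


dL = -2.0760, da = -5.3320, db = 5.7510
dE = sqrt((-2.0760)^2 + (-5.3320)^2 + 5.7510^2) = 8.1126


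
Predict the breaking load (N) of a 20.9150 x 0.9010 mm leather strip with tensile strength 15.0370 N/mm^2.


Formula: F = TS * w * t
Substituting: F = 15.0370 * 20.9150 * 0.9010
Result: 283.3635 N


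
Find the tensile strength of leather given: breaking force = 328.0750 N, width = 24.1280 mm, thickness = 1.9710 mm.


Formula: TS = force / (width * thickness)
Substituting: TS = 328.0750 / (24.1280 * 1.9710)
Result: 6.8987 N/mm^2


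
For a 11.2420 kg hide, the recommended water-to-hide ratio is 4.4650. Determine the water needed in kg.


Formula: Water = hide_weight * ratio
Substituting: Water = 11.2420 * 4.4650
Result: 50.1955 kg


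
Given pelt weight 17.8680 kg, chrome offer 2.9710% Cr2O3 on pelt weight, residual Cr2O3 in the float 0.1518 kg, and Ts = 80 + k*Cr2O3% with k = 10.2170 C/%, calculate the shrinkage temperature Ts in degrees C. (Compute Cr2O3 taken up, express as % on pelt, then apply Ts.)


Offered = pelt * offer_pct / 100 = 17.8680 * 2.9710 / 100 = 0.5309 kg
Uptake = offered - residual = 0.5309 - 0.1518 = 0.3791 kg
Cr2O3% on pelt = uptake / pelt * 100 = 0.3791 / 17.8680 * 100 = 2.1214 %
Ts = 80 + k * Cr2O3% = 80 + 10.2170 * 2.1214 = 101.6747 C


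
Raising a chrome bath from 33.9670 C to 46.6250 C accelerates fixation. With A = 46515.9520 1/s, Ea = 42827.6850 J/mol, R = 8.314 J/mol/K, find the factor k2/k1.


T1 = 33.9670 + 273.15 = 307.1170 K; T2 = 46.6250 + 273.15 = 319.7750 K
k1 = A * exp(-Ea/(R*T1)) = 46515.9520 * exp(-42827.6850/(8.314*307.1170)) = 0.00241647 1/s
k2 = A * exp(-Ea/(R*T2)) = 46515.9520 * exp(-42827.6850/(8.314*319.7750)) = 0.00469384 1/s
k2/k1 = 0.00469384 / 0.00241647 = 1.9424


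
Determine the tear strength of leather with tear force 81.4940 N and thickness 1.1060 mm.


Formula: Tear strength = force / thickness
Substituting: Tear strength = 81.4940 / 1.1060
Result: 73.6835 N/mm


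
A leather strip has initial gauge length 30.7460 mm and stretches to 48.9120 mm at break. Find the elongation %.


Formula: Elongation = (Lf - L0) / L0 * 100
Substituting: Elongation = (48.9120 - 30.7460) / 30.7460 * 100
Result: 59.0841 %


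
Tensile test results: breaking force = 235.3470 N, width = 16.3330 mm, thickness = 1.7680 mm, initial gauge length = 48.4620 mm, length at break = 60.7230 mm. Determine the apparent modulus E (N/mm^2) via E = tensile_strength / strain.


TS = F / (w * t) = 235.3470 / (16.3330 * 1.7680) = 8.1501 N/mm^2
strain = (Lf - L0) / L0 = (60.7230 - 48.4620) / 48.4620 = 0.2530
E = TS / strain = 8.1501 / 0.2530 = 32.2133 N/mm^2


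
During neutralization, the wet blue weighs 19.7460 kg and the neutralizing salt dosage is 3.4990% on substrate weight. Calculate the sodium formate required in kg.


Formula: Neutralizer = substrate * pct / 100
Substituting: Neutralizer = 19.7460 * 3.4990 / 100
Result: 0.6909 kg


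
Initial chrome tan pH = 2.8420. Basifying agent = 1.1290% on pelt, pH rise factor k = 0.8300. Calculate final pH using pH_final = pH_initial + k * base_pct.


Formula: pH_final = pH_initial + k * base_pct
Substituting: pH_final = 2.8420 + 0.8300 * 1.1290
Result: 3.7791


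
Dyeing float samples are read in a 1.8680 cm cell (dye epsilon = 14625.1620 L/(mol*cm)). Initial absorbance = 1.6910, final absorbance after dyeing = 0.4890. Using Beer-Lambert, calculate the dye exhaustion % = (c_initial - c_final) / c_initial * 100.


c_initial = A_i / (epsilon * l) = 1.6910 / (14625.1620 * 1.8680) = 6.1896e-05 mol/L
c_final = A_f / (epsilon * l) = 0.4890 / (14625.1620 * 1.8680) = 1.7899e-05 mol/L
Exhaustion = (c_initial - c_final) / c_initial * 100 = (6.1896e-05 - 1.7899e-05) / 6.1896e-05 * 100 = 71.0822 %


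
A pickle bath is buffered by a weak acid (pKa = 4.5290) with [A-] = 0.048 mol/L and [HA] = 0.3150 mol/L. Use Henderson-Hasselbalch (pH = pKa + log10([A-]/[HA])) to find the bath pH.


ratio = [A-] / [HA] = 0.048 / 0.3150 = 0.1524
log10(ratio) = -0.8171
pH = pKa + log10(ratio) = 4.5290 - 0.8171 = 3.7119


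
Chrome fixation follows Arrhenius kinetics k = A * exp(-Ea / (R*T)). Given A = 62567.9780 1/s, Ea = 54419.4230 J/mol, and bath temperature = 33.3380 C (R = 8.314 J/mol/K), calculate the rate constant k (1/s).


T_K = T_C + 273.15 = 33.3380 + 273.15 = 306.4880 K
exponent = -Ea / (R * T_K) = -54419.4230 / (8.314 * 306.4880) = -21.3565
k = A * exp(exponent) = 62567.9780 * exp(-21.3565) = 3.3215e-05 1/s


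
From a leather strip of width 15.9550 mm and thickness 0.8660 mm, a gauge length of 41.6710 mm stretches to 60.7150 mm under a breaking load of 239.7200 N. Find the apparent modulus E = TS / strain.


TS = F / (w * t) = 239.7200 / (15.9550 * 0.8660) = 17.3496 N/mm^2
strain = (Lf - L0) / L0 = (60.7150 - 41.6710) / 41.6710 = 0.4570
E = TS / strain = 17.3496 / 0.4570 = 37.9634 N/mm^2


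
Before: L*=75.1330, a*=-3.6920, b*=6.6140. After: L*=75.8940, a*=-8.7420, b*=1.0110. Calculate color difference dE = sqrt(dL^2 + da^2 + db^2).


dL = 0.7610, da = -5.0500, db = -5.6030
dE = sqrt(0.7610^2 + (-5.0500)^2 + (-5.6030)^2) = 7.5812


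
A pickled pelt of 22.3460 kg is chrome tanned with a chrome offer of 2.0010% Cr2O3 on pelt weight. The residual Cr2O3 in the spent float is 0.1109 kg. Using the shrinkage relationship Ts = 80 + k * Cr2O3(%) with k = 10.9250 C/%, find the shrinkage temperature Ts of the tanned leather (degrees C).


Offered = pelt * offer_pct / 100 = 22.3460 * 2.0010 / 100 = 0.4471 kg
Uptake = offered - residual = 0.4471 - 0.1109 = 0.3362 kg
Cr2O3% on pelt = uptake / pelt * 100 = 0.3362 / 22.3460 * 100 = 1.5047 %
Ts = 80 + k * Cr2O3% = 80 + 10.9250 * 1.5047 = 96.4390 C


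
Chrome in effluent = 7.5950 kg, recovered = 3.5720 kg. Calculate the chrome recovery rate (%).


Formula: Recovery = recovered / input * 100
Substituting: Recovery = 3.5720 / 7.5950 * 100
Result: 47.0309 %


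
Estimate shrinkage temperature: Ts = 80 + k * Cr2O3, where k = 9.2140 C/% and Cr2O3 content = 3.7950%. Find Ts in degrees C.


Formula: Ts = 80 + k * Cr2O3
Substituting: Ts = 80 + 9.2140 * 3.7950
Result: 114.9671 C


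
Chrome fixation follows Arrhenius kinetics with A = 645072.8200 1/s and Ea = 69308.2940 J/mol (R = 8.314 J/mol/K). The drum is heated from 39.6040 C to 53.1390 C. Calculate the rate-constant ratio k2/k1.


T1 = 39.6040 + 273.15 = 312.7540 K; T2 = 53.1390 + 273.15 = 326.2890 K
k1 = A * exp(-Ea/(R*T1)) = 645072.8200 * exp(-69308.2940/(8.314*312.7540)) = 1.7126e-06 1/s
k2 = A * exp(-Ea/(R*T2)) = 645072.8200 * exp(-69308.2940/(8.314*326.2890)) = 5.1743e-06 1/s
k2/k1 = 5.1743e-06 / 1.7126e-06 = 3.0213


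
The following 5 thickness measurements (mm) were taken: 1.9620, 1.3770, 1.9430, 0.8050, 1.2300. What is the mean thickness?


Formula: Average = sum / n
Substituting: Average = 7.3170 / 5
Result: 1.4634 mm


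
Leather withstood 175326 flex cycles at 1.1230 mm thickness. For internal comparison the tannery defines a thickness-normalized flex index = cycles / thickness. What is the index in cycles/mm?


Formula: Index = cycles / thickness
Substituting: Index = 175326 / 1.1230
Result: 156122.8851 cycles/mm


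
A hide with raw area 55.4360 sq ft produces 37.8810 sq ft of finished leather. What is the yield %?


Formula: Yield = finished / raw * 100
Substituting: Yield = 37.8810 / 55.4360 * 100
Result: 68.3329 %


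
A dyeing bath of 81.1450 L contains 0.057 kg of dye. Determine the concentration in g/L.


Formula: Conc = dye_mass(kg) / volume(L) * 1000
Substituting: Conc = 0.057 / 81.1450 * 1000
Result: 0.7024 g/L


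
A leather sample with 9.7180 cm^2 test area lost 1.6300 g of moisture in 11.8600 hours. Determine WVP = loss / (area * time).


Formula: WVP = loss / (area * time)
Substituting: WVP = 1.6300 / (9.7180 * 11.8600)
Result: 0.0141425 g/(cm^2*hr)


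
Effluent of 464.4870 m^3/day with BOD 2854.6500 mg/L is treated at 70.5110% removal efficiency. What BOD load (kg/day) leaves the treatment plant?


Load_in = volume * conc / 1000 = 464.4870 * 2854.6500 / 1000 = 1325.9478 kg/day
Removed = Load_in * eff / 100 = 1325.9478 * 70.5110 / 100 = 934.9391 kg/day
Load_out = Load_in - Removed = 1325.9478 - 934.9391 = 391.0088 kg/day


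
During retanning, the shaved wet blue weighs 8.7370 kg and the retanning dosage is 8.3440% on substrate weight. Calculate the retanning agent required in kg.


Formula: Retan = substrate * pct / 100
Substituting: Retan = 8.7370 * 8.3440 / 100
Result: 0.7290 kg


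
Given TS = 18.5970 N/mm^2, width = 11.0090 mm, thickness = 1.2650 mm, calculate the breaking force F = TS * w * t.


Formula: F = TS * w * t
Substituting: F = 18.5970 * 11.0090 * 1.2650
Result: 258.9890 N


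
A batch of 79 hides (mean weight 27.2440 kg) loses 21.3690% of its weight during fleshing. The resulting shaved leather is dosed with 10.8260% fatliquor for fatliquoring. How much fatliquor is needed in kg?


Total_raw = N * avg_wt = 79 * 27.2440 = 2152.2760 kg
Substrate = Total_raw * (1 - loss/100) = 2152.2760 * (1 - 21.3690/100) = 1692.3561 kg
Fat = Substrate * pct / 100 = 1692.3561 * 10.8260 / 100 = 183.2145 kg


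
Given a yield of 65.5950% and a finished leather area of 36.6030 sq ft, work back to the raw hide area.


Formula: raw = finished * 100 / yield
Substituting: raw = 36.6030 * 100 / 65.5950
Result: 55.8015 sq ft


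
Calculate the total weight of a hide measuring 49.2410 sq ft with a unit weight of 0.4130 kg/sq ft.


Formula: Weight = area * weight_per_sqft
Substituting: Weight = 49.2410 * 0.4130
Result: 20.3365 kg


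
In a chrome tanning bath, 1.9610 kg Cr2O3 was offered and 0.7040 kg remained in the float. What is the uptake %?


Formula: Uptake = (offered - residual) / offered * 100
Substituting: Uptake = (1.9610 - 0.7040) / 1.9610 * 100
Result: 64.0999 %


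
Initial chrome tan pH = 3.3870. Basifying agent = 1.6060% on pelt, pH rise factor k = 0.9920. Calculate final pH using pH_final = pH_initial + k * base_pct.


Formula: pH_final = pH_initial + k * base_pct
Substituting: pH_final = 3.3870 + 0.9920 * 1.6060
Result: 4.9802


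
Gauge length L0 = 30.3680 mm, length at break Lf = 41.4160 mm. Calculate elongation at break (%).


Formula: Elongation = (Lf - L0) / L0 * 100
Substituting: Elongation = (41.4160 - 30.3680) / 30.3680 * 100
Result: 36.3804 %


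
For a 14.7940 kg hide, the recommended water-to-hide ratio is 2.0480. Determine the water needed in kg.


Formula: Water = hide_weight * ratio
Substituting: Water = 14.7940 * 2.0480
Result: 30.2981 kg


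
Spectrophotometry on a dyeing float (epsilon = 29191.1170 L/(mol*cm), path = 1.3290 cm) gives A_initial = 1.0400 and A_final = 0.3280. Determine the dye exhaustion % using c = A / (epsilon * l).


c_initial = A_i / (epsilon * l) = 1.0400 / (29191.1170 * 1.3290) = 2.6808e-05 mol/L
c_final = A_f / (epsilon * l) = 0.3280 / (29191.1170 * 1.3290) = 8.4547e-06 mol/L
Exhaustion = (c_initial - c_final) / c_initial * 100 = (2.6808e-05 - 8.4547e-06) / 2.6808e-05 * 100 = 68.4615 %


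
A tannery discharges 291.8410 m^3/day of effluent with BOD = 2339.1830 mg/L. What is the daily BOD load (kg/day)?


Formula: BOD_load = volume * conc / 1000
Substituting: BOD_load = 291.8410 * 2339.1830 / 1000
Result: 682.6695 kg/day


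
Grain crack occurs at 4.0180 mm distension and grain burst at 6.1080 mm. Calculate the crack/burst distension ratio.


Formula: Ratio = crack / burst
Substituting: Ratio = 4.0180 / 6.1080
Result: 0.6578


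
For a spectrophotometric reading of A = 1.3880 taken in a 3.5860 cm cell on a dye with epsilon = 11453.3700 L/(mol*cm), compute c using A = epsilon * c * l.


Formula: c = A / (epsilon * l)
Substituting: c = 1.3880 / (11453.3700 * 3.5860)
Result: 3.3794e-05 mol/L


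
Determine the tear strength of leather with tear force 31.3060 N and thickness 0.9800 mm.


Formula: Tear strength = force / thickness
Substituting: Tear strength = 31.3060 / 0.9800
Result: 31.9449 N/mm


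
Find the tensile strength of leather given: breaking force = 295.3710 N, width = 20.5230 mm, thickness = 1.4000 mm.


Formula: TS = force / (width * thickness)
Substituting: TS = 295.3710 / (20.5230 * 1.4000)
Result: 10.2801 N/mm^2


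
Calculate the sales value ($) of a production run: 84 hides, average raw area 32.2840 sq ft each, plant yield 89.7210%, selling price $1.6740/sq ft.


Raw_total = N * avg_area = 84 * 32.2840 = 2711.8560 sq ft
Finished = Raw_total * yield / 100 = 2711.8560 * 89.7210 / 100 = 2433.1043 sq ft
Value = Finished * price = 2433.1043 * 1.6740 = 4073.0166 $


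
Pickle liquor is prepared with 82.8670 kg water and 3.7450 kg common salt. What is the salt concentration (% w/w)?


Formula: Conc = salt / (water + salt) * 100
Substituting: Conc = 3.7450 / (82.8670 + 3.7450) * 100
Result: 4.3239 %


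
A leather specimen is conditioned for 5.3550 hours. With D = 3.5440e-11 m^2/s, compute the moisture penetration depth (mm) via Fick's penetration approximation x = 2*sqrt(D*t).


t = 5.3550 hr * 3600 = 19278.0000 s
D * t = 3.5440e-11 * 19278.0000 = 6.8321e-07
x = 2 * sqrt(D*t) = 2 * sqrt(6.8321e-07) = 0.00165313 m = 1.6531 mm


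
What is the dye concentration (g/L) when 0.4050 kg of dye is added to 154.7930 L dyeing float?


Formula: Conc = dye_mass(kg) / volume(L) * 1000
Substituting: Conc = 0.4050 / 154.7930 * 1000
Result: 2.6164 g/L


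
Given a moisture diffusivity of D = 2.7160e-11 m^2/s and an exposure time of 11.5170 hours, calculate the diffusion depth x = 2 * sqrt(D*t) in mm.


t = 11.5170 hr * 3600 = 41461.2000 s
D * t = 2.7160e-11 * 41461.2000 = 1.1261e-06
x = 2 * sqrt(D*t) = 2 * sqrt(1.1261e-06) = 0.00212234 m = 2.1223 mm


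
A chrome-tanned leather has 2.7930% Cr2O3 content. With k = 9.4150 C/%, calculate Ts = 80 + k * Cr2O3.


Formula: Ts = 80 + k * Cr2O3
Substituting: Ts = 80 + 9.4150 * 2.7930
Result: 106.2961 C


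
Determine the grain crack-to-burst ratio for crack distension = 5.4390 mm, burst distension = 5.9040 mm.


Formula: Ratio = crack / burst
Substituting: Ratio = 5.4390 / 5.9040
Result: 0.9212


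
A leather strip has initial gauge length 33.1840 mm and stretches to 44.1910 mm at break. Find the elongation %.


Formula: Elongation = (Lf - L0) / L0 * 100
Substituting: Elongation = (44.1910 - 33.1840) / 33.1840 * 100
Result: 33.1696 %


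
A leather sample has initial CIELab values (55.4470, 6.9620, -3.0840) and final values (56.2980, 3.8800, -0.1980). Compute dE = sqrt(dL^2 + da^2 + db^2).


dL = 0.8510, da = -3.0820, db = 2.8860
dE = sqrt(0.8510^2 + (-3.0820)^2 + 2.8860^2) = 4.3072


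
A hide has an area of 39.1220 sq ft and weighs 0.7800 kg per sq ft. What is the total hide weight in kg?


Formula: Weight = area * weight_per_sqft
Substituting: Weight = 39.1220 * 0.7800
Result: 30.5152 kg


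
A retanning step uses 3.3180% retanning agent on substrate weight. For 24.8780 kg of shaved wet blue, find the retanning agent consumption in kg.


Formula: Retan = substrate * pct / 100
Substituting: Retan = 24.8780 * 3.3180 / 100
Result: 0.8255 kg


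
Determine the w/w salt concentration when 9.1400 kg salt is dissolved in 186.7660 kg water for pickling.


Formula: Conc = salt / (water + salt) * 100
Substituting: Conc = 9.1400 / (186.7660 + 9.1400) * 100
Result: 4.6655 %


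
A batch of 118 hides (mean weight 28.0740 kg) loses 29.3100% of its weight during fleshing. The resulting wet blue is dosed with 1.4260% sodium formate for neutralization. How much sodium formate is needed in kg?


Total_raw = N * avg_wt = 118 * 28.0740 = 3312.7320 kg
Substrate = Total_raw * (1 - loss/100) = 3312.7320 * (1 - 29.3100/100) = 2341.7703 kg
Neutralizer = Substrate * pct / 100 = 2341.7703 * 1.4260 / 100 = 33.3936 kg


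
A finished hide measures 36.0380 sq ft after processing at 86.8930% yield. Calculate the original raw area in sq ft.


Formula: raw = finished * 100 / yield
Substituting: raw = 36.0380 * 100 / 86.8930
Result: 41.4740 sq ft


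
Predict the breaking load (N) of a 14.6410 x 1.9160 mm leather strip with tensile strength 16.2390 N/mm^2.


Formula: F = TS * w * t
Substituting: F = 16.2390 * 14.6410 * 1.9160
Result: 455.5390 N


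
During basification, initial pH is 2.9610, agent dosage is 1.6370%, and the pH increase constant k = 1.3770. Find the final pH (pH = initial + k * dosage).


Formula: pH_final = pH_initial + k * base_pct
Substituting: pH_final = 2.9610 + 1.3770 * 1.6370
Result: 5.2151


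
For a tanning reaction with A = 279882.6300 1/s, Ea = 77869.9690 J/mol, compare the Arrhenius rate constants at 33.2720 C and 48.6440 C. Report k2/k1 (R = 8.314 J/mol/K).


T1 = 33.2720 + 273.15 = 306.4220 K; T2 = 48.6440 + 273.15 = 321.7940 K
k1 = A * exp(-Ea/(R*T1)) = 279882.6300 * exp(-77869.9690/(8.314*306.4220)) = 1.4869e-08 1/s
k2 = A * exp(-Ea/(R*T2)) = 279882.6300 * exp(-77869.9690/(8.314*321.7940)) = 6.4035e-08 1/s
k2/k1 = 6.4035e-08 / 1.4869e-08 = 4.3065


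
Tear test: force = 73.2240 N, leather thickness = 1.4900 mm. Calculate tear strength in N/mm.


Formula: Tear strength = force / thickness
Substituting: Tear strength = 73.2240 / 1.4900
Result: 49.1436 N/mm


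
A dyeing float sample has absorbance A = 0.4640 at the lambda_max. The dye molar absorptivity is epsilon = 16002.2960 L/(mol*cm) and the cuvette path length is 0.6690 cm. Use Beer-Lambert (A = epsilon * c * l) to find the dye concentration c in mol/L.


Formula: c = A / (epsilon * l)
Substituting: c = 0.4640 / (16002.2960 * 0.6690)
Result: 4.3342e-05 mol/L


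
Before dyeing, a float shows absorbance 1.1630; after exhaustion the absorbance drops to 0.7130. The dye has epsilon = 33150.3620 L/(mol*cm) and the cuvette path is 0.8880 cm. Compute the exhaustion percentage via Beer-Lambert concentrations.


c_initial = A_i / (epsilon * l) = 1.1630 / (33150.3620 * 0.8880) = 3.9507e-05 mol/L
c_final = A_f / (epsilon * l) = 0.7130 / (33150.3620 * 0.8880) = 2.4221e-05 mol/L
Exhaustion = (c_initial - c_final) / c_initial * 100 = (3.9507e-05 - 2.4221e-05) / 3.9507e-05 * 100 = 38.6930 %


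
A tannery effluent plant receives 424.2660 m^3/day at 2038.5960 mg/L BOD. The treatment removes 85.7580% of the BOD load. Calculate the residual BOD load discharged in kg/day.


Load_in = volume * conc / 1000 = 424.2660 * 2038.5960 / 1000 = 864.9070 kg/day
Removed = Load_in * eff / 100 = 864.9070 * 85.7580 / 100 = 741.7269 kg/day
Load_out = Load_in - Removed = 864.9070 - 741.7269 = 123.1801 kg/day


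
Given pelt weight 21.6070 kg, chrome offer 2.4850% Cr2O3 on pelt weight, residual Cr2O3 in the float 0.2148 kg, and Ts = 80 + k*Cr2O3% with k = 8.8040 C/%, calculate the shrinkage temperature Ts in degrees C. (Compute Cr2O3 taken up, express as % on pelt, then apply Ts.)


Offered = pelt * offer_pct / 100 = 21.6070 * 2.4850 / 100 = 0.5369 kg
Uptake = offered - residual = 0.5369 - 0.2148 = 0.3221 kg
Cr2O3% on pelt = uptake / pelt * 100 = 0.3221 / 21.6070 * 100 = 1.4909 %
Ts = 80 + k * Cr2O3% = 80 + 8.8040 * 1.4909 = 93.1257 C


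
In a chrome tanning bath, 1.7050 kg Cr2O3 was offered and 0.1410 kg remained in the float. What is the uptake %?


Formula: Uptake = (offered - residual) / offered * 100
Substituting: Uptake = (1.7050 - 0.1410) / 1.7050 * 100
Result: 91.7302 %


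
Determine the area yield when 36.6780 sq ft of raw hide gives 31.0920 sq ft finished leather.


Formula: Yield = finished / raw * 100
Substituting: Yield = 31.0920 / 36.6780 * 100
Result: 84.7702 %


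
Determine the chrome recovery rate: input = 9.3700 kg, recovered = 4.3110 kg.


Formula: Recovery = recovered / input * 100
Substituting: Recovery = 4.3110 / 9.3700 * 100
Result: 46.0085 %


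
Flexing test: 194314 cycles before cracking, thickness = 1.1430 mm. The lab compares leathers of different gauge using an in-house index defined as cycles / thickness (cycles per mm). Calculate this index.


Formula: Index = cycles / thickness
Substituting: Index = 194314 / 1.1430
Result: 170003.4996 cycles/mm


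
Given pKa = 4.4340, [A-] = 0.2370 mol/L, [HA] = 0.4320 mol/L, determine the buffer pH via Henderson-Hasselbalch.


ratio = [A-] / [HA] = 0.2370 / 0.4320 = 0.5486
log10(ratio) = -0.2607
pH = pKa + log10(ratio) = 4.4340 - 0.2607 = 4.1733


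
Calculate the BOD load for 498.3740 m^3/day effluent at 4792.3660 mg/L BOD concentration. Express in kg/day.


Formula: BOD_load = volume * conc / 1000
Substituting: BOD_load = 498.3740 * 4792.3660 / 1000
Result: 2388.3906 kg/day


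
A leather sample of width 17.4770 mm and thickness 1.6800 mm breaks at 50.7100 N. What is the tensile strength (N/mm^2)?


Formula: TS = force / (width * thickness)
Substituting: TS = 50.7100 / (17.4770 * 1.6800)
Result: 1.7271 N/mm^2


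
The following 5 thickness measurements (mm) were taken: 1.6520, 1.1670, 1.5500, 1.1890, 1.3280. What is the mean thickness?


Formula: Average = sum / n
Substituting: Average = 6.8860 / 5
Result: 1.3772 mm


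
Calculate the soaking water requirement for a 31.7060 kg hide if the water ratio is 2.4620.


Formula: Water = hide_weight * ratio
Substituting: Water = 31.7060 * 2.4620
Result: 78.0602 kg


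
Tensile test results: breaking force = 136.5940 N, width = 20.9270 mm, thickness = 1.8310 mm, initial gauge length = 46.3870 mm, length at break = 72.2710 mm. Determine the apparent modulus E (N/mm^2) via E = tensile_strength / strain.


TS = F / (w * t) = 136.5940 / (20.9270 * 1.8310) = 3.5648 N/mm^2
strain = (Lf - L0) / L0 = (72.2710 - 46.3870) / 46.3870 = 0.5580
E = TS / strain = 3.5648 / 0.5580 = 6.3885 N/mm^2


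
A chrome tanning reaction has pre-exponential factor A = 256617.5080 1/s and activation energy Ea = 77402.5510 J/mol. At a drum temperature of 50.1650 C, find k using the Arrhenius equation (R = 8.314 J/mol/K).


T_K = T_C + 273.15 = 50.1650 + 273.15 = 323.3150 K
exponent = -Ea / (R * T_K) = -77402.5510 / (8.314 * 323.3150) = -28.7952
k = A * exp(exponent) = 256617.5080 * exp(-28.7952) = 8.0114e-08 1/s


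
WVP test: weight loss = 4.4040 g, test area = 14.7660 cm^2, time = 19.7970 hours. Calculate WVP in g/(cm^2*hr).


Formula: WVP = loss / (area * time)
Substituting: WVP = 4.4040 / (14.7660 * 19.7970)
Result: 0.0150656 g/(cm^2*hr)


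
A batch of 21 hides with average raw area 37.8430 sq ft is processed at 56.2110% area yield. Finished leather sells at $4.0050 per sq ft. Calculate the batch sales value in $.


Raw_total = N * avg_area = 21 * 37.8430 = 794.7030 sq ft
Finished = Raw_total * yield / 100 = 794.7030 * 56.2110 / 100 = 446.7105 sq ft
Value = Finished * price = 446.7105 * 4.0050 = 1789.0756 $


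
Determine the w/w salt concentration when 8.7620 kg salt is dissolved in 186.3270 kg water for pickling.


Formula: Conc = salt / (water + salt) * 100
Substituting: Conc = 8.7620 / (186.3270 + 8.7620) * 100
Result: 4.4913 %


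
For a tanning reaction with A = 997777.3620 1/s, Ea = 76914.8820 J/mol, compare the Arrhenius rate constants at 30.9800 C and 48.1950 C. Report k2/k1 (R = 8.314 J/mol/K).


T1 = 30.9800 + 273.15 = 304.1300 K; T2 = 48.1950 + 273.15 = 321.3450 K
k1 = A * exp(-Ea/(R*T1)) = 997777.3620 * exp(-76914.8820/(8.314*304.1300)) = 6.1425e-08 1/s
k2 = A * exp(-Ea/(R*T2)) = 997777.3620 * exp(-76914.8820/(8.314*321.3450)) = 3.1338e-07 1/s
k2/k1 = 3.1338e-07 / 6.1425e-08 = 5.1017


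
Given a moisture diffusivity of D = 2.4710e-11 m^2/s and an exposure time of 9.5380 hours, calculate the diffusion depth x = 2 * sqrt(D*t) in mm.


t = 9.5380 hr * 3600 = 34336.8000 s
D * t = 2.4710e-11 * 34336.8000 = 8.4846e-07
x = 2 * sqrt(D*t) = 2 * sqrt(8.4846e-07) = 0.00184224 m = 1.8422 mm


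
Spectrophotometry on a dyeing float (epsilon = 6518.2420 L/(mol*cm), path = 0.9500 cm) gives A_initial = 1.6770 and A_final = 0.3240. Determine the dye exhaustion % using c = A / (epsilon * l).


c_initial = A_i / (epsilon * l) = 1.6770 / (6518.2420 * 0.9500) = 2.7082e-04 mol/L
c_final = A_f / (epsilon * l) = 0.3240 / (6518.2420 * 0.9500) = 5.2323e-05 mol/L
Exhaustion = (c_initial - c_final) / c_initial * 100 = (2.7082e-04 - 5.2323e-05) / 2.7082e-04 * 100 = 80.6798 %


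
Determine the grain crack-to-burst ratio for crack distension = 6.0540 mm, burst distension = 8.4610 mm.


Formula: Ratio = crack / burst
Substituting: Ratio = 6.0540 / 8.4610
Result: 0.7155


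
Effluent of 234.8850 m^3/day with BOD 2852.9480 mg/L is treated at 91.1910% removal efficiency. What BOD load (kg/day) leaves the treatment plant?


Load_in = volume * conc / 1000 = 234.8850 * 2852.9480 / 1000 = 670.1147 kg/day
Removed = Load_in * eff / 100 = 670.1147 * 91.1910 / 100 = 611.0843 kg/day
Load_out = Load_in - Removed = 670.1147 - 611.0843 = 59.0304 kg/day


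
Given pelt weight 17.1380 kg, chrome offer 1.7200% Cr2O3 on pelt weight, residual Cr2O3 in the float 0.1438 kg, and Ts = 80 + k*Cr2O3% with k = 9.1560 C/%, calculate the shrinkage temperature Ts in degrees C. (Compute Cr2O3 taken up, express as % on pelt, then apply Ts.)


Offered = pelt * offer_pct / 100 = 17.1380 * 1.7200 / 100 = 0.2948 kg
Uptake = offered - residual = 0.2948 - 0.1438 = 0.1510 kg
Cr2O3% on pelt = uptake / pelt * 100 = 0.1510 / 17.1380 * 100 = 0.8809 %
Ts = 80 + k * Cr2O3% = 80 + 9.1560 * 0.8809 = 88.0658 C


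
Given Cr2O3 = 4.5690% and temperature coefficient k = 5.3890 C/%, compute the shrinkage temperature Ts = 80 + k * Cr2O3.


Formula: Ts = 80 + k * Cr2O3
Substituting: Ts = 80 + 5.3890 * 4.5690
Result: 104.6223 C


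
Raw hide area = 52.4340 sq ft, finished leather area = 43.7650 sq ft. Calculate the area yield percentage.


Formula: Yield = finished / raw * 100
Substituting: Yield = 43.7650 / 52.4340 * 100
Result: 83.4668 %


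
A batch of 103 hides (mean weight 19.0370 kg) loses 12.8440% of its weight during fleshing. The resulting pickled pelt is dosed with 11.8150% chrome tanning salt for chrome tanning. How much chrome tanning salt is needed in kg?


Total_raw = N * avg_wt = 103 * 19.0370 = 1960.8110 kg
Substrate = Total_raw * (1 - loss/100) = 1960.8110 * (1 - 12.8440/100) = 1708.9644 kg
Chrome = Substrate * pct / 100 = 1708.9644 * 11.8150 / 100 = 201.9141 kg


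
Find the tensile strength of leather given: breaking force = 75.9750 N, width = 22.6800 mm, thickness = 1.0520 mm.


Formula: TS = force / (width * thickness)
Substituting: TS = 75.9750 / (22.6800 * 1.0520)
Result: 3.1843 N/mm^2


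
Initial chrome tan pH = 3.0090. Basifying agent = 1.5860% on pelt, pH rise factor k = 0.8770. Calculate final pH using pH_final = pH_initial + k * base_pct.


Formula: pH_final = pH_initial + k * base_pct
Substituting: pH_final = 3.0090 + 0.8770 * 1.5860
Result: 4.3999


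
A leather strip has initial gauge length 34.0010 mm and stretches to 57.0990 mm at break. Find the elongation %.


Formula: Elongation = (Lf - L0) / L0 * 100
Substituting: Elongation = (57.0990 - 34.0010) / 34.0010 * 100
Result: 67.9333 %


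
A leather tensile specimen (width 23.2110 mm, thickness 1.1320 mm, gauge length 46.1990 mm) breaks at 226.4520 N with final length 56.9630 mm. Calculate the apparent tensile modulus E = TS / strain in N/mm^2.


TS = F / (w * t) = 226.4520 / (23.2110 * 1.1320) = 8.6186 N/mm^2
strain = (Lf - L0) / L0 = (56.9630 - 46.1990) / 46.1990 = 0.2330
E = TS / strain = 8.6186 / 0.2330 = 36.9909 N/mm^2


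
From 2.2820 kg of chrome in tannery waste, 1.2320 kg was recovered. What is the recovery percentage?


Formula: Recovery = recovered / input * 100
Substituting: Recovery = 1.2320 / 2.2820 * 100
Result: 53.9877 %


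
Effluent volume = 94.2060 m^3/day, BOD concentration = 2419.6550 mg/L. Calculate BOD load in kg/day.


Formula: BOD_load = volume * conc / 1000
Substituting: BOD_load = 94.2060 * 2419.6550 / 1000
Result: 227.9460 kg/day


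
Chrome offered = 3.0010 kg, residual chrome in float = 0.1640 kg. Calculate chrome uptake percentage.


Formula: Uptake = (offered - residual) / offered * 100
Substituting: Uptake = (3.0010 - 0.1640) / 3.0010 * 100
Result: 94.5352 %


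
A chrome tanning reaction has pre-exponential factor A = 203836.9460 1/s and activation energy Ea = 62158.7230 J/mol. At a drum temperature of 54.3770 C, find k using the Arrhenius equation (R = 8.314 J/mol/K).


T_K = T_C + 273.15 = 54.3770 + 273.15 = 327.5270 K
exponent = -Ea / (R * T_K) = -62158.7230 / (8.314 * 327.5270) = -22.8268
k = A * exp(exponent) = 203836.9460 * exp(-22.8268) = 2.4873e-05 1/s


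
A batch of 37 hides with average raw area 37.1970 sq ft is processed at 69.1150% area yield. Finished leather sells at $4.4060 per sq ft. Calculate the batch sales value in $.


Raw_total = N * avg_area = 37 * 37.1970 = 1376.2890 sq ft
Finished = Raw_total * yield / 100 = 1376.2890 * 69.1150 / 100 = 951.2221 sq ft
Value = Finished * price = 951.2221 * 4.4060 = 4191.0848 $


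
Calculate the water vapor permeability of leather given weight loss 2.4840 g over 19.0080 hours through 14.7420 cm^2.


Formula: WVP = loss / (area * time)
Substituting: WVP = 2.4840 / (14.7420 * 19.0080)
Result: 0.00886459 g/(cm^2*hr)


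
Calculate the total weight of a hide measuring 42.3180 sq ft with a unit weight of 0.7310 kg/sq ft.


Formula: Weight = area * weight_per_sqft
Substituting: Weight = 42.3180 * 0.7310
Result: 30.9345 kg


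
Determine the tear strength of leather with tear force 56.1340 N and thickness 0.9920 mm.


Formula: Tear strength = force / thickness
Substituting: Tear strength = 56.1340 / 0.9920
Result: 56.5867 N/mm


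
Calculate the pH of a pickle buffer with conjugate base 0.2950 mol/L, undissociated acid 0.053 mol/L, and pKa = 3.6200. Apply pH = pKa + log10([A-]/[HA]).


ratio = [A-] / [HA] = 0.2950 / 0.053 = 5.5660
log10(ratio) = 0.7455
pH = pKa + log10(ratio) = 3.6200 + 0.7455 = 4.3655


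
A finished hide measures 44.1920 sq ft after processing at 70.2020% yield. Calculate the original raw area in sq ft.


Formula: raw = finished * 100 / yield
Substituting: raw = 44.1920 * 100 / 70.2020
Result: 62.9498 sq ft


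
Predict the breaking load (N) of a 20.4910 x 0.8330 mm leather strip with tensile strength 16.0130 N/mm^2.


Formula: F = TS * w * t
Substituting: F = 16.0130 * 20.4910 * 0.8330
Result: 273.3259 N


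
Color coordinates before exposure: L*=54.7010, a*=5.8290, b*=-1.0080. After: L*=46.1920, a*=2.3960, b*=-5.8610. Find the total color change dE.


dL = -8.5090, da = -3.4330, db = -4.8530
dE = sqrt((-8.5090)^2 + (-3.4330)^2 + (-4.8530)^2) = 10.3798


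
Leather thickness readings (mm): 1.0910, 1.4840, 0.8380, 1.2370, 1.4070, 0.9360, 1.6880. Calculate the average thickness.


Formula: Average = sum / n
Substituting: Average = 8.6810 / 7
Result: 1.2401 mm


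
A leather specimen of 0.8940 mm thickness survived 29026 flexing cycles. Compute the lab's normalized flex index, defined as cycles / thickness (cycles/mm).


Formula: Index = cycles / thickness
Substituting: Index = 29026 / 0.8940
Result: 32467.5615 cycles/mm


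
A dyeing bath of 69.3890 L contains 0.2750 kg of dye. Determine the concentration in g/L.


Formula: Conc = dye_mass(kg) / volume(L) * 1000
Substituting: Conc = 0.2750 / 69.3890 * 1000
Result: 3.9632 g/L


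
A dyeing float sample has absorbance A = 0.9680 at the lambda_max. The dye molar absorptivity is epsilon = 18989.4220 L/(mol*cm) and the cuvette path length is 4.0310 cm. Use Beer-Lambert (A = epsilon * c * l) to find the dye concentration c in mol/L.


Formula: c = A / (epsilon * l)
Substituting: c = 0.9680 / (18989.4220 * 4.0310)
Result: 1.2646e-05 mol/L


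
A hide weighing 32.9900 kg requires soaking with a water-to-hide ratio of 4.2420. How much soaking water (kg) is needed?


Formula: Water = hide_weight * ratio
Substituting: Water = 32.9900 * 4.2420
Result: 139.9436 kg


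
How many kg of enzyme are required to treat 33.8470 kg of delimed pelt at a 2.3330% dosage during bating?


Formula: Enzyme = substrate * pct / 100
Substituting: Enzyme = 33.8470 * 2.3330 / 100
Result: 0.7897 kg


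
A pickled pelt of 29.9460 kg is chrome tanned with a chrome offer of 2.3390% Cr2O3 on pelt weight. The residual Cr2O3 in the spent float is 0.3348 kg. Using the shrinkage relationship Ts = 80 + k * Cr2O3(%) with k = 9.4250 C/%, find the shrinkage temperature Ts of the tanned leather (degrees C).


Offered = pelt * offer_pct / 100 = 29.9460 * 2.3390 / 100 = 0.7004 kg
Uptake = offered - residual = 0.7004 - 0.3348 = 0.3656 kg
Cr2O3% on pelt = uptake / pelt * 100 = 0.3656 / 29.9460 * 100 = 1.2210 %
Ts = 80 + k * Cr2O3% = 80 + 9.4250 * 1.2210 = 91.5078 C


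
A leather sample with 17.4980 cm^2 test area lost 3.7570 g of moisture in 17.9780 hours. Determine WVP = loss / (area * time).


Formula: WVP = loss / (area * time)
Substituting: WVP = 3.7570 / (17.4980 * 17.9780)
Result: 0.0119429 g/(cm^2*hr)


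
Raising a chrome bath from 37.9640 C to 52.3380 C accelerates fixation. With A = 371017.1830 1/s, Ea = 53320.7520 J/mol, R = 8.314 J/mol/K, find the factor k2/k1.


T1 = 37.9640 + 273.15 = 311.1140 K; T2 = 52.3380 + 273.15 = 325.4880 K
k1 = A * exp(-Ea/(R*T1)) = 371017.1830 * exp(-53320.7520/(8.314*311.1140)) = 4.1377e-04 1/s
k2 = A * exp(-Ea/(R*T2)) = 371017.1830 * exp(-53320.7520/(8.314*325.4880)) = 0.00102829 1/s
k2/k1 = 0.00102829 / 4.1377e-04 = 2.4852


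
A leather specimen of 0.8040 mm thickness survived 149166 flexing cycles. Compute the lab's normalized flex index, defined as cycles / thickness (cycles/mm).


Formula: Index = cycles / thickness
Substituting: Index = 149166 / 0.8040
Result: 185529.8507 cycles/mm


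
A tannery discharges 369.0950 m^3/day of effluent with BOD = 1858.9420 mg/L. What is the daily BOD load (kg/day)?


Formula: BOD_load = volume * conc / 1000
Substituting: BOD_load = 369.0950 * 1858.9420 / 1000
Result: 686.1262 kg/day


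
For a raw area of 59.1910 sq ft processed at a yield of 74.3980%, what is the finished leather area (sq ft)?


Formula: finished = raw * yield / 100
Substituting: finished = 59.1910 * 74.3980 / 100
Result: 44.0369 sq ft


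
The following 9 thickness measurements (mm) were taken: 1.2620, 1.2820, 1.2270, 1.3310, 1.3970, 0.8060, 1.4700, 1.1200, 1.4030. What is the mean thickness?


Formula: Average = sum / n
Substituting: Average = 11.2980 / 9
Result: 1.2553 mm
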